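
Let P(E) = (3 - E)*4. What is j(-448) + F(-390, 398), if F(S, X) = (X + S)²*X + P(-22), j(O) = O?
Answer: 25124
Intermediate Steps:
P(E) = 12 - 4*E
F(S, X) = 100 + X*(S + X)² (F(S, X) = (X + S)²*X + (12 - 4*(-22)) = (S + X)²*X + (12 + 88) = X*(S + X)² + 100 = 100 + X*(S + X)²)
j(-448) + F(-390, 398) = -448 + (100 + 398*(-390 + 398)²) = -448 + (100 + 398*8²) = -448 + (100 + 398*64) = -448 + (100 + 25472) = -448 + 25572 = 25124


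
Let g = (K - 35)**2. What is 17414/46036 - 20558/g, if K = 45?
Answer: -59041668/287725 ≈ -205.20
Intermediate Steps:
g = 100 (g = (45 - 35)**2 = 10**2 = 100)
17414/46036 - 20558/g = 17414/46036 - 20558/100 = 17414*(1/46036) - 20558*1/100 = 8707/23018 - 10279/50 = -59041668/287725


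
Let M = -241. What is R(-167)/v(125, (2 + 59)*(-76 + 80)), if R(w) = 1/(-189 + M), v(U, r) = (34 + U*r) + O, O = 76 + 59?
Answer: -1/13187670 ≈ -7.5828e-8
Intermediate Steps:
O = 135
v(U, r) = 169 + U*r (v(U, r) = (34 + U*r) + 135 = 169 + U*r)
R(w) = -1/430 (R(w) = 1/(-189 - 241) = 1/(-430) = -1/430)
R(-167)/v(125, (2 + 59)*(-76 + 80)) = -1/(430*(169 + 125*((2 + 59)*(-76 + 80)))) = -1/(430*(169 + 125*(61*4))) = -1/(430*(169 + 125*244)) = -1/(430*(169 + 30500)) = -1/430/30669 = -1/430*1/30669 = -1/13187670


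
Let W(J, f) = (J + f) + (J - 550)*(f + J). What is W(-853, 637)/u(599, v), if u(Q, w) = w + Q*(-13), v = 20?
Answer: -33648/863 ≈ -38.990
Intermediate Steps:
u(Q, w) = w - 13*Q
W(J, f) = J + f + (-550 + J)*(J + f) (W(J, f) = (J + f) + (-550 + J)*(J + f) = J + f + (-550 + J)*(J + f))
W(-853, 637)/u(599, v) = ((-853)² - 549*(-853) - 549*637 - 853*637)/(20 - 13*599) = (727609 + 468297 - 349713 - 543361)/(20 - 7787) = 302832/(-7767) = 302832*(-1/7767) = -33648/863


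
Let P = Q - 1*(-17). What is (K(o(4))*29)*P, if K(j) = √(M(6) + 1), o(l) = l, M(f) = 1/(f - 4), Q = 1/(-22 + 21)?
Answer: 232*√6 ≈ 568.28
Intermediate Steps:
Q = -1 (Q = 1/(-1) = -1)
M(f) = 1/(-4 + f)
K(j) = √6/2 (K(j) = √(1/(-4 + 6) + 1) = √(1/2 + 1) = √(½ + 1) = √(3/2) = √6/2)
P = 16 (P = -1 - 1*(-17) = -1 + 17 = 16)
(K(o(4))*29)*P = ((√6/2)*29)*16 = (29*√6/2)*16 = 232*√6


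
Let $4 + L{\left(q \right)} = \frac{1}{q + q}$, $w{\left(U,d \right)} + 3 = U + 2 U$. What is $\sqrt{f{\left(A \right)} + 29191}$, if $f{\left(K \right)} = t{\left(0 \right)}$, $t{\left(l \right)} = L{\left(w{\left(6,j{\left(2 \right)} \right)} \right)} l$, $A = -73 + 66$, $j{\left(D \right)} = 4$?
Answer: $\sqrt{29191} \approx 170.85$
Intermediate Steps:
$w{\left(U,d \right)} = -3 + 3 U$ ($w{\left(U,d \right)} = -3 + \left(U + 2 U\right) = -3 + 3 U$)
$A = -7$
$L{\left(q \right)} = -4 + \frac{1}{2 q}$ ($L{\left(q \right)} = -4 + \frac{1}{q + q} = -4 + \frac{1}{2 q}$)
$t{\left(l \right)} = - \frac{119 l}{30}$ ($t{\left(l \right)} = \left(-4 + \frac{1}{2 \left(-3 + 3 \cdot 6\right)}\right) l = \left(-4 + \frac{1}{2 \left(-3 + 18\right)}\right) l = \left(-4 + \frac{1}{2 \cdot 15}\right) l = \left(-4 + \frac{1}{2} \cdot \frac{1}{15}\right) l = \left(-4 + \frac{1}{30}\right) l = - \frac{119 l}{30}$)
$f{\left(K \right)} = 0$ ($f{\left(K \right)} = \left(- \frac{119}{30}\right) 0 = 0$)
$\sqrt{f{\left(A \right)} + 29191} = \sqrt{0 + 29191} = \sqrt{29191}$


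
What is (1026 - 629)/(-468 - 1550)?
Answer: -397/2018 ≈ -0.19673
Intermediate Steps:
(1026 - 629)/(-468 - 1550) = 397/(-2018) = 397*(-1/2018) = -397/2018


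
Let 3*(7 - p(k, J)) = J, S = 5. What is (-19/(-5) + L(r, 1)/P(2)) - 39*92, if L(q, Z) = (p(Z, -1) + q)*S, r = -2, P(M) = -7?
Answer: -376741/105 ≈ -3588.0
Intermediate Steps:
p(k, J) = 7 - J/3
L(q, Z) = 110/3 + 5*q (L(q, Z) = ((7 - ⅓*(-1)) + q)*5 = ((7 + ⅓) + q)*5 = (22/3 + q)*5 = 110/3 + 5*q)
(-19/(-5) + L(r, 1)/P(2)) - 39*92 = (-19/(-5) + (110/3 + 5*(-2))/(-7)) - 39*92 = (-19*(-⅕) + (110/3 - 10)*(-⅐)) - 3588 = (19/5 + (80/3)*(-⅐)) - 3588 = (19/5 - 80/21) - 3588 = -1/105 - 3588 = -376741/105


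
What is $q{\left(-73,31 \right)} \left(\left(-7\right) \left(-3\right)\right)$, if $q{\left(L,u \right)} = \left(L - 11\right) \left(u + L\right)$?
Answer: $74088$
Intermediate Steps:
$q{\left(L,u \right)} = \left(-11 + L\right) \left(L + u\right)$
$q{\left(-73,31 \right)} \left(\left(-7\right) \left(-3\right)\right) = \left(\left(-73\right)^{2} - -803 - 341 - 2263\right) \left(\left(-7\right) \left(-3\right)\right) = \left(5329 + 803 - 341 - 2263\right) 21 = 3528 \cdot 21 = 74088$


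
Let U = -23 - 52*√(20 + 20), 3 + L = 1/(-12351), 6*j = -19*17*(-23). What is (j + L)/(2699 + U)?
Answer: 6803971955/14518221736 + 396644105*√10/21777332604 ≈ 0.52625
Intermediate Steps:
j = 7429/6 (j = (-19*17*(-23))/6 = (-323*(-23))/6 = (⅙)*7429 = 7429/6 ≈ 1238.2)
L = -37054/12351 (L = -3 + 1/(-12351) = -3 - 1/12351 = -37054/12351 ≈ -3.0001)
U = -23 - 104*√10 ≈ -351.88
(j + L)/(2699 + U) = (7429/6 - 37054/12351)/(2699 + (-23 - 104*√10)) = 30511085/(24702*(2676 - 104*√10))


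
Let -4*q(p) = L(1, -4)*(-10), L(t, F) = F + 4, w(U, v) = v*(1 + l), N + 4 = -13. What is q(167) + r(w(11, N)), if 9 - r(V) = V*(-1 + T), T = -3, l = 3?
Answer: -263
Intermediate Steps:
N = -17 (N = -4 - 13 = -17)
w(U, v) = 4*v (w(U, v) = v*(1 + 3) = v*4 = 4*v)
L(t, F) = 4 + F
r(V) = 9 + 4*V (r(V) = 9 - V*(-1 - 3) = 9 - V*(-4) = 9 - (-4)*V = 9 + 4*V)
q(p) = 0 (q(p) = -(4 - 4)*(-10)/4 = -0*(-10) = -1/4*0 = 0)
q(167) + r(w(11, N)) = 0 + (9 + 4*(4*(-17))) = 0 + (9 + 4*(-68)) = 0 + (9 - 272) = 0 - 263 = -263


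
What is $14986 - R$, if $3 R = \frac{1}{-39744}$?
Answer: $\frac{1786810753}{119232} \approx 14986.0$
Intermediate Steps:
$R = - \frac{1}{119232}$ ($R = \frac{1}{3 \left(-39744\right)} = \frac{1}{3} \left(- \frac{1}{39744}\right) = - \frac{1}{119232} \approx -8.387 \cdot 10^{-6}$)
$14986 - R = 14986 - - \frac{1}{119232} = 14986 + \frac{1}{119232} = \frac{1786810753}{119232}$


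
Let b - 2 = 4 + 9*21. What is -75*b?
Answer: -14625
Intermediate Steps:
b = 195 (b = 2 + (4 + 9*21) = 2 + (4 + 189) = 2 + 193 = 195)
-75*b = -75*195 = -14625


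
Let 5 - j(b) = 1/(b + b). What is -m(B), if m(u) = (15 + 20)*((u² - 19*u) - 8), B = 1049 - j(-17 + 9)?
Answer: -9586865715/256 ≈ -3.7449e+7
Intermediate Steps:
j(b) = 5 - 1/(2*b) (j(b) = 5 - 1/(b + b) = 5 - 1/(2*b))
B = 16703/16 (B = 1049 - (5 - 1/(2*(-17 + 9))) = 1049 - (5 - ½/(-8)) = 1049 - (5 - ½*(-⅛)) = 1049 - (5 + 1/16) = 1049 - 1*81/16 = 1049 - 81/16 = 16703/16 ≈ 1043.9)
m(u) = -280 - 665*u + 35*u² (m(u) = 35*(-8 + u² - 19*u) = -280 - 665*u + 35*u²)
-m(B) = -(-280 - 665*16703/16 + 35*(16703/16)²) = -(-280 - 11107495/16 + 35*(278990209/256)) = -(-280 - 11107495/16 + 9764657315/256) = -1*9586865715/256 = -9586865715/256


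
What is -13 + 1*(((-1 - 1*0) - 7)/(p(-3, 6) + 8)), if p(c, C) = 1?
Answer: -125/9 ≈ -13.889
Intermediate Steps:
-13 + 1*(((-1 - 1*0) - 7)/(p(-3, 6) + 8)) = -13 + 1*(((-1 - 1*0) - 7)/(1 + 8)) = -13 + 1*(((-1 + 0) - 7)/9) = -13 + 1*((-1 - 7)*(1/9)) = -13 + 1*(-8*1/9) = -13 + 1*(-8/9) = -13 - 8/9 = -125/9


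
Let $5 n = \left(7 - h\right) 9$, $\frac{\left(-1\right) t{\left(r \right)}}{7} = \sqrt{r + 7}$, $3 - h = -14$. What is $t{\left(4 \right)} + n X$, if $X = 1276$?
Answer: $-22968 - 7 \sqrt{11} \approx -22991.0$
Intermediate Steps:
$h = 17$ ($h = 3 - -14 = 3 + 14 = 17$)
$t{\left(r \right)} = - 7 \sqrt{7 + r}$ ($t{\left(r \right)} = - 7 \sqrt{r + 7} = - 7 \sqrt{7 + r}$)
$n = -18$ ($n = \frac{\left(7 - 17\right) 9}{5} = \frac{\left(-10\right) 9}{5} = \frac{1}{5} \left(-90\right) = -18$)
$t{\left(4 \right)} + n X = - 7 \sqrt{7 + 4} - 22968 = - 7 \sqrt{11} - 22968 = -22968 - 7 \sqrt{11}$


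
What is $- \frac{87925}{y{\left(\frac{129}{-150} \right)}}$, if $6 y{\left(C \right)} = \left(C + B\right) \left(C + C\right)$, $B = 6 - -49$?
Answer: $\frac{659437500}{116401} \approx 5665.2$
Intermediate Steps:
$B = 55$ ($B = 6 + 49 = 55$)
$y{\left(C \right)} = \frac{C \left(55 + C\right)}{3}$ ($y{\left(C \right)} = \frac{\left(C + 55\right) \left(C + C\right)}{6} = \frac{\left(55 + C\right) 2 C}{6} = \frac{2 C \left(55 + C\right)}{6} = \frac{C \left(55 + C\right)}{3}$)
$- \frac{87925}{y{\left(\frac{129}{-150} \right)}} = - \frac{87925}{\frac{1}{3} \frac{129}{-150} \left(55 + \frac{129}{-150}\right)} = - \frac{87925}{\frac{1}{3} \cdot 129 \left(- \frac{1}{150}\right) \left(55 + 129 \left(- \frac{1}{150}\right)\right)} = - \frac{87925}{\frac{1}{3} \left(- \frac{43}{50}\right) \left(55 - \frac{43}{50}\right)} = - \frac{87925}{\frac{1}{3} \left(- \frac{43}{50}\right) \frac{2707}{50}} = - \frac{87925}{- \frac{116401}{7500}} = \left(-87925\right) \left(- \frac{7500}{116401}\right) = \frac{659437500}{116401}$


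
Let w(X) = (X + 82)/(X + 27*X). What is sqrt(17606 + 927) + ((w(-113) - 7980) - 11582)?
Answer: -61894137/3164 + sqrt(18533) ≈ -19426.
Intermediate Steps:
w(X) = (82 + X)/(28*X) (w(X) = (82 + X)/((28*X)) = (82 + X)*(1/(28*X)) = (82 + X)/(28*X))
sqrt(17606 + 927) + ((w(-113) - 7980) - 11582) = sqrt(17606 + 927) + (((1/28)*(82 - 113)/(-113) - 7980) - 11582) = sqrt(18533) + (((1/28)*(-1/113)*(-31) - 7980) - 11582) = sqrt(18533) + ((31/3164 - 7980) - 11582) = sqrt(18533) + (-25248689/3164 - 11582) = sqrt(18533) - 61894137/3164 = -61894137/3164 + sqrt(18533)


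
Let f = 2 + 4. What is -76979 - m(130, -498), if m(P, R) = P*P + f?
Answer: -93885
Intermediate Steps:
f = 6
m(P, R) = 6 + P² (m(P, R) = P*P + 6 = P² + 6 = 6 + P²)
-76979 - m(130, -498) = -76979 - (6 + 130²) = -76979 - (6 + 16900) = -76979 - 1*16906 = -76979 - 16906 = -93885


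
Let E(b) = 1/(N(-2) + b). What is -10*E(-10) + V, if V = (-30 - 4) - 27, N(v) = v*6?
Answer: -666/11 ≈ -60.545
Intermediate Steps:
N(v) = 6*v
E(b) = 1/(-12 + b) (E(b) = 1/(6*(-2) + b) = 1/(-12 + b))
V = -61 (V = -34 - 27 = -61)
-10*E(-10) + V = -10/(-12 - 10) - 61 = -10/(-22) - 61 = -10*(-1/22) - 61 = 5/11 - 61 = -666/11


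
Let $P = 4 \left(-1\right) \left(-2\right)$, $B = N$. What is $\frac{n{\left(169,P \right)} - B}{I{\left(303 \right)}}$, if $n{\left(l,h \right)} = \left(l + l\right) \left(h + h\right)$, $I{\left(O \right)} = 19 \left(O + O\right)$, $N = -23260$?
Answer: $\frac{4778}{1919} \approx 2.4898$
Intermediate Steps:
$I{\left(O \right)} = 38 O$ ($I{\left(O \right)} = 19 \cdot 2 O = 38 O$)
$B = -23260$
$P = 8$ ($P = \left(-4\right) \left(-2\right) = 8$)
$n{\left(l,h \right)} = 4 h l$ ($n{\left(l,h \right)} = 2 l 2 h = 4 h l$)
$\frac{n{\left(169,P \right)} - B}{I{\left(303 \right)}} = \frac{4 \cdot 8 \cdot 169 - -23260}{38 \cdot 303} = \frac{5408 + 23260}{11514} = 28668 \cdot \frac{1}{11514} = \frac{4778}{1919}$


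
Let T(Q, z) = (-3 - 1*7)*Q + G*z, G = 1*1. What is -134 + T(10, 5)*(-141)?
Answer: 13261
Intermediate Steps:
G = 1
T(Q, z) = z - 10*Q (T(Q, z) = (-3 - 1*7)*Q + 1*z = (-3 - 7)*Q + z = -10*Q + z = z - 10*Q)
-134 + T(10, 5)*(-141) = -134 + (5 - 10*10)*(-141) = -134 + (5 - 100)*(-141) = -134 - 95*(-141) = -134 + 13395 = 13261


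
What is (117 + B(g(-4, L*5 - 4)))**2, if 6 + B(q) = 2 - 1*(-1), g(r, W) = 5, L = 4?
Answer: 12996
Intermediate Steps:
B(q) = -3 (B(q) = -6 + (2 - 1*(-1)) = -6 + (2 + 1) = -6 + 3 = -3)
(117 + B(g(-4, L*5 - 4)))**2 = (117 - 3)**2 = 114**2 = 12996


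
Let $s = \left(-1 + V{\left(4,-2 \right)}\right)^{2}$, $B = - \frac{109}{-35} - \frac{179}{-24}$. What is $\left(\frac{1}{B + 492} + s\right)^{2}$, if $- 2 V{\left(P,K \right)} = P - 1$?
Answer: $\frac{111458378038225}{2851518558736} \approx 39.087$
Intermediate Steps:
$V{\left(P,K \right)} = \frac{1}{2} - \frac{P}{2}$ ($V{\left(P,K \right)} = - \frac{P - 1}{2} = - \frac{-1 + P}{2} = \frac{1}{2} - \frac{P}{2}$)
$B = \frac{8881}{840}$ ($B = \left(-109\right) \left(- \frac{1}{35}\right) - - \frac{179}{24} = \frac{109}{35} + \frac{179}{24} = \frac{8881}{840} \approx 10.573$)
$s = \frac{25}{4}$ ($s = \left(-1 + \left(\frac{1}{2} - 2\right)\right)^{2} = \left(-1 - \frac{3}{2}\right)^{2} = \left(- \frac{5}{2}\right)^{2} = \frac{25}{4} \approx 6.25$)
$\left(\frac{1}{B + 492} + s\right)^{2} = \left(\frac{1}{\frac{8881}{840} + 492} + \frac{25}{4}\right)^{2} = \left(\frac{1}{\frac{422161}{840}} + \frac{25}{4}\right)^{2} = \left(\frac{840}{422161} + \frac{25}{4}\right)^{2} = \left(\frac{10557385}{1688644}\right)^{2} = \frac{111458378038225}{2851518558736}$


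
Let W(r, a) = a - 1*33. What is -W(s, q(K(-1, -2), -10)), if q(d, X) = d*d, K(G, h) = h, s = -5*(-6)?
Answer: 29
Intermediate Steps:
s = 30
q(d, X) = d²
W(r, a) = -33 + a (W(r, a) = a - 33 = -33 + a)
-W(s, q(K(-1, -2), -10)) = -(-33 + (-2)²) = -(-33 + 4) = -1*(-29) = 29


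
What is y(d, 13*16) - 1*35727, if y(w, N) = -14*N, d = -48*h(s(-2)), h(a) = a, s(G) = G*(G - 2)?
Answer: -38639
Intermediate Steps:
s(G) = G*(-2 + G)
d = -384 (d = -(-96)*(-2 - 2) = -(-96)*(-4) = -48*8 = -384)
y(d, 13*16) - 1*35727 = -182*16 - 1*35727 = -14*208 - 35727 = -2912 - 35727 = -38639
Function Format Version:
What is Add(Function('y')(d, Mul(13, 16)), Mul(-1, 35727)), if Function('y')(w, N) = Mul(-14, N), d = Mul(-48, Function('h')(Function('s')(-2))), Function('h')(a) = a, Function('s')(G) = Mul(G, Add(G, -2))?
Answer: -38639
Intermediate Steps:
Function('s')(G) = Mul(G, Add(-2, G))
d = -384 (d = Mul(-48, Mul(-2, Add(-2, -2))) = Mul(-48, Mul(-2, -4)) = Mul(-48, 8) = -384)
Add(Function('y')(d, Mul(13, 16)), Mul(-1, 35727)) = Add(Mul(-14, Mul(13, 16)), Mul(-1, 35727)) = Add(Mul(-14, 208), -35727) = Add(-2912, -35727) = -38639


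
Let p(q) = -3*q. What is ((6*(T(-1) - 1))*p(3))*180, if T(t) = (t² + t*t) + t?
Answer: 0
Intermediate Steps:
T(t) = t + 2*t² (T(t) = (t² + t²) + t = 2*t² + t = t + 2*t²)
((6*(T(-1) - 1))*p(3))*180 = ((6*(-(1 + 2*(-1)) - 1))*(-3*3))*180 = ((6*(-(1 - 2) - 1))*(-9))*180 = ((6*(-1*(-1) - 1))*(-9))*180 = ((6*(1 - 1))*(-9))*180 = ((6*0)*(-9))*180 = (0*(-9))*180 = 0*180 = 0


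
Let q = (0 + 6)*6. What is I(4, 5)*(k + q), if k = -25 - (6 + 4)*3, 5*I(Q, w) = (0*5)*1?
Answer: 0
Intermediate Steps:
q = 36 (q = 6*6 = 36)
I(Q, w) = 0 (I(Q, w) = ((0*5)*1)/5 = (0*1)/5 = (⅕)*0 = 0)
k = -55 (k = -25 - 10*3 = -25 - 1*30 = -25 - 30 = -55)
I(4, 5)*(k + q) = 0*(-55 + 36) = 0*(-19) = 0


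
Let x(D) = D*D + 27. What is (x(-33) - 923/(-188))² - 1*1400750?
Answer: -5100553639/35344 ≈ -1.4431e+5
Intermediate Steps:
x(D) = 27 + D² (x(D) = D² + 27 = 27 + D²)
(x(-33) - 923/(-188))² - 1*1400750 = ((27 + (-33)²) - 923/(-188))² - 1*1400750 = ((27 + 1089) - 923*(-1/188))² - 1400750 = (1116 + 923/188)² - 1400750 = (210731/188)² - 1400750 = 44407554361/35344 - 1400750 = -5100553639/35344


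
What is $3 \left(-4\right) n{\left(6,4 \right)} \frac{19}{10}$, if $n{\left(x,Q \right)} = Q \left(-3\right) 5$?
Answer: $1368$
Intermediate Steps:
$n{\left(x,Q \right)} = - 15 Q$ ($n{\left(x,Q \right)} = - 3 Q 5 = - 15 Q$)
$3 \left(-4\right) n{\left(6,4 \right)} \frac{19}{10} = 3 \left(-4\right) \left(\left(-15\right) 4\right) \frac{19}{10} = \left(-12\right) \left(-60\right) 19 \cdot \frac{1}{10} = 720 \cdot \frac{19}{10} = 1368$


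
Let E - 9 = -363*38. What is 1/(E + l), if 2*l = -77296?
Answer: -1/52433 ≈ -1.9072e-5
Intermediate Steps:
l = -38648 (l = (½)*(-77296) = -38648)
E = -13785 (E = 9 - 363*38 = 9 - 13794 = -13785)
1/(E + l) = 1/(-13785 - 38648) = 1/(-52433) = -1/52433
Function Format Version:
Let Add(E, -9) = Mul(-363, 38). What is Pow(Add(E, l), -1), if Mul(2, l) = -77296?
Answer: Rational(-1, 52433) ≈ -1.9072e-5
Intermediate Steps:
l = -38648 (l = Mul(Rational(1, 2), -77296) = -38648)
E = -13785 (E = Add(9, Mul(-363, 38)) = Add(9, -13794) = -13785)
Pow(Add(E, l), -1) = Pow(Add(-13785, -38648), -1) = Pow(-52433, -1) = Rational(-1, 52433)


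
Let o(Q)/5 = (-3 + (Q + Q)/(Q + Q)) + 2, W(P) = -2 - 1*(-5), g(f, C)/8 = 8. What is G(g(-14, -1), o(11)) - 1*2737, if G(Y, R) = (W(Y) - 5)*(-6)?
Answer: -2725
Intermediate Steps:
g(f, C) = 64 (g(f, C) = 8*8 = 64)
W(P) = 3 (W(P) = -2 + 5 = 3)
o(Q) = 0 (o(Q) = 5*((-3 + (Q + Q)/(Q + Q)) + 2) = 5*((-3 + (2*Q)/((2*Q))) + 2) = 5*((-3 + (2*Q)*(1/(2*Q))) + 2) = 5*((-3 + 1) + 2) = 5*(-2 + 2) = 5*0 = 0)
G(Y, R) = 12 (G(Y, R) = (3 - 5)*(-6) = -2*(-6) = 12)
G(g(-14, -1), o(11)) - 1*2737 = 12 - 1*2737 = 12 - 2737 = -2725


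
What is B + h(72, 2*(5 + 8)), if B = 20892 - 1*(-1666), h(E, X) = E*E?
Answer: 27742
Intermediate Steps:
h(E, X) = E²
B = 22558 (B = 20892 + 1666 = 22558)
B + h(72, 2*(5 + 8)) = 22558 + 72² = 22558 + 5184 = 27742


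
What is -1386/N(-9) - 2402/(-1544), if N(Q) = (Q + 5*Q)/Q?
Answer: -177131/772 ≈ -229.44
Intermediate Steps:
N(Q) = 6 (N(Q) = (6*Q)/Q = 6)
-1386/N(-9) - 2402/(-1544) = -1386/6 - 2402/(-1544) = -1386*1/6 - 2402*(-1/1544) = -231 + 1201/772 = -177131/772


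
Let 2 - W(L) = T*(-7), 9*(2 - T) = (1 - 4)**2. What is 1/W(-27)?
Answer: 1/9 ≈ 0.11111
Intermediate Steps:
T = 1 (T = 2 - (1 - 4)**2/9 = 2 - 1/9*(-3)**2 = 2 - 1/9*9 = 2 - 1 = 1)
W(L) = 9 (W(L) = 2 - (-7) = 2 - 1*(-7) = 2 + 7 = 9)
1/W(-27) = 1/9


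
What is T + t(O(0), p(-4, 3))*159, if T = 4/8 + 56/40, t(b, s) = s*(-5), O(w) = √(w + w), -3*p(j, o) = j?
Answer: -10581/10 ≈ -1058.1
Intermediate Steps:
p(j, o) = -j/3
O(w) = √2*√w (O(w) = √(2*w) = √2*√w)
t(b, s) = -5*s
T = 19/10 (T = 4*(⅛) + 56*(1/40) = ½ + 7/5 = 19/10 ≈ 1.9000)
T + t(O(0), p(-4, 3))*159 = 19/10 - (-5)*(-4)/3*159 = 19/10 - 5*4/3*159 = 19/10 - 20/3*159 = 19/10 - 1060 = -10581/10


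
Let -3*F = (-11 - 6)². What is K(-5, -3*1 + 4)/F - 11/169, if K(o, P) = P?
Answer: -3686/48841 ≈ -0.075469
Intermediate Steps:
F = -289/3 (F = -(-11 - 6)²/3 = -⅓*(-17)² = -⅓*289 = -289/3 ≈ -96.333)
K(-5, -3*1 + 4)/F - 11/169 = (-3*1 + 4)/(-289/3) - 11/169 = (-3 + 4)*(-3/289) - 11*1/169 = 1*(-3/289) - 11/169 = -3/289 - 11/169 = -3686/48841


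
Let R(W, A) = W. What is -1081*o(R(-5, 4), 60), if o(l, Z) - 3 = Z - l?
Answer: -73508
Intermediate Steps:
o(l, Z) = 3 + Z - l (o(l, Z) = 3 + (Z - l) = 3 + Z - l)
-1081*o(R(-5, 4), 60) = -1081*(3 + 60 - 1*(-5)) = -1081*(3 + 60 + 5) = -1081*68 = -73508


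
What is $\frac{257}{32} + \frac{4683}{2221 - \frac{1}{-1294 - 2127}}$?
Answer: $\frac{1232677085}{121568672} \approx 10.14$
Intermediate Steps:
$\frac{257}{32} + \frac{4683}{2221 - \frac{1}{-1294 - 2127}} = 257 \cdot \frac{1}{32} + \frac{4683}{2221 - \frac{1}{-3421}} = \frac{257}{32} + \frac{4683}{2221 - - \frac{1}{3421}} = \frac{257}{32} + \frac{4683}{2221 + \frac{1}{3421}} = \frac{257}{32} + \frac{4683}{\frac{7598042}{3421}} = \frac{257}{32} + 4683 \cdot \frac{3421}{7598042} = \frac{257}{32} + \frac{16020543}{7598042} = \frac{1232677085}{121568672}$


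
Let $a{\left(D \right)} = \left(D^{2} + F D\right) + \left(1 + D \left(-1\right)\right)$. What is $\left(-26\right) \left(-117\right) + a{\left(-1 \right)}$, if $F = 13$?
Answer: $3032$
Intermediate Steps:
$a{\left(D \right)} = 1 + D^{2} + 12 D$ ($a{\left(D \right)} = \left(D^{2} + 13 D\right) + \left(1 + D \left(-1\right)\right) = \left(D^{2} + 13 D\right) - \left(-1 + D\right) = 1 + D^{2} + 12 D$)
$\left(-26\right) \left(-117\right) + a{\left(-1 \right)} = \left(-26\right) \left(-117\right) + \left(1 + \left(-1\right)^{2} + 12 \left(-1\right)\right) = 3042 + \left(1 + 1 - 12\right) = 3042 - 10 = 3032$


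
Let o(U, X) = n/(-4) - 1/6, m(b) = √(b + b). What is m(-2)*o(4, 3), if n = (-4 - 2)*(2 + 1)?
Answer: 26*I/3 ≈ 8.6667*I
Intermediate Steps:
n = -18 (n = -6*3 = -18)
m(b) = √2*√b (m(b) = √(2*b) = √2*√b)
o(U, X) = 13/3 (o(U, X) = -18/(-4) - 1/6 = -18*(-¼) - 1*⅙ = 9/2 - ⅙ = 13/3)
m(-2)*o(4, 3) = (√2*√(-2))*(13/3) = (√2*(I*√2))*(13/3) = (2*I)*(13/3) = 26*I/3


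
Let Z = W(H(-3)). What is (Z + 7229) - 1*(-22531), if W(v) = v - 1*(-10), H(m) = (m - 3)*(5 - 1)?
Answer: 29746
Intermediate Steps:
H(m) = -12 + 4*m (H(m) = (-3 + m)*4 = -12 + 4*m)
W(v) = 10 + v (W(v) = v + 10 = 10 + v)
Z = -14 (Z = 10 + (-12 + 4*(-3)) = 10 + (-12 - 12) = 10 - 24 = -14)
(Z + 7229) - 1*(-22531) = (-14 + 7229) - 1*(-22531) = 7215 + 22531 = 29746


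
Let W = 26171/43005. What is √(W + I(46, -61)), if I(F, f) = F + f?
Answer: 2*I*√6653991630/43005 ≈ 3.7936*I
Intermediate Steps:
W = 26171/43005 (W = 26171*(1/43005) = 26171/43005 ≈ 0.60856)
√(W + I(46, -61)) = √(26171/43005 + (46 - 61)) = √(26171/43005 - 15) = √(-618904/43005) = 2*I*√6653991630/43005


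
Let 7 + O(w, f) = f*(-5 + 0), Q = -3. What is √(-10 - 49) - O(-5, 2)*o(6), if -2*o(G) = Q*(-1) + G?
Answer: -153/2 + I*√59 ≈ -76.5 + 7.6811*I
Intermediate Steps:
O(w, f) = -7 - 5*f (O(w, f) = -7 + f*(-5 + 0) = -7 + f*(-5) = -7 - 5*f)
o(G) = -3/2 - G/2 (o(G) = -(-3*(-1) + G)/2 = -(3 + G)/2 = -3/2 - G/2)
√(-10 - 49) - O(-5, 2)*o(6) = √(-10 - 49) - (-7 - 5*2)*(-3/2 - ½*6) = √(-59) - (-7 - 10)*(-3/2 - 3) = I*√59 - (-17)*(-9)/2 = I*√59 - 1*153/2 = I*√59 - 153/2 = -153/2 + I*√59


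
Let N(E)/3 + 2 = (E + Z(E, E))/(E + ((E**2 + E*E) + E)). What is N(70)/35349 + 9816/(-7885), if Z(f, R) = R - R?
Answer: -16426225231/13193071610 ≈ -1.2451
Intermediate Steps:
Z(f, R) = 0
N(E) = -6 + 3*E/(2*E + 2*E**2) (N(E) = -6 + 3*((E + 0)/(E + ((E**2 + E*E) + E))) = -6 + 3*(E/(E + ((E**2 + E**2) + E))) = -6 + 3*(E/(E + (2*E**2 + E))) = -6 + 3*(E/(E + (E + 2*E**2))) = -6 + 3*(E/(2*E + 2*E**2)) = -6 + 3*E/(2*E + 2*E**2))
N(70)/35349 + 9816/(-7885) = (3*(-3 - 4*70)/(2*(1 + 70)))/35349 + 9816/(-7885) = ((3/2)*(-3 - 280)/71)*(1/35349) + 9816*(-1/7885) = ((3/2)*(1/71)*(-283))*(1/35349) - 9816/7885 = -849/142*1/35349 - 9816/7885 = -283/1673186 - 9816/7885 = -16426225231/13193071610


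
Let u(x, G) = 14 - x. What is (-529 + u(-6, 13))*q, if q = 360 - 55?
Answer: -155245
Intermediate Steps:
q = 305
(-529 + u(-6, 13))*q = (-529 + (14 - 1*(-6)))*305 = (-529 + (14 + 6))*305 = (-529 + 20)*305 = -509*305 = -155245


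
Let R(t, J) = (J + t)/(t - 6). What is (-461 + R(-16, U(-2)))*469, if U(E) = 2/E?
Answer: -4748625/22 ≈ -2.1585e+5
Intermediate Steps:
R(t, J) = (J + t)/(-6 + t)
(-461 + R(-16, U(-2)))*469 = (-461 + (2/(-2) - 16)/(-6 - 16))*469 = (-461 + (2*(-1/2) - 16)/(-22))*469 = (-461 - (-1 - 16)/22)*469 = (-461 - 1/22*(-17))*469 = (-461 + 17/22)*469 = -10125/22*469 = -4748625/22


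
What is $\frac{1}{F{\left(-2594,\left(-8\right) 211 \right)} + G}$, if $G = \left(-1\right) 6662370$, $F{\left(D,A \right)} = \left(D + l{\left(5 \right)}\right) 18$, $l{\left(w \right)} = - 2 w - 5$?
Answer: $- \frac{1}{6709332} \approx -1.4905 \cdot 10^{-7}$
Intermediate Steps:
$l{\left(w \right)} = -5 - 2 w$
$F{\left(D,A \right)} = -270 + 18 D$ ($F{\left(D,A \right)} = \left(D - 15\right) 18 = \left(-15 + D\right) 18 = -270 + 18 D$)
$G = -6662370$
$\frac{1}{F{\left(-2594,\left(-8\right) 211 \right)} + G} = \frac{1}{\left(-270 + 18 \left(-2594\right)\right) - 6662370} = \frac{1}{\left(-270 - 46692\right) - 6662370} = \frac{1}{-46962 - 6662370} = \frac{1}{-6709332} = - \frac{1}{6709332}$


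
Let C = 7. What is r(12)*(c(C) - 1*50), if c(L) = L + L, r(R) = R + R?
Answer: -864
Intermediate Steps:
r(R) = 2*R
c(L) = 2*L
r(12)*(c(C) - 1*50) = (2*12)*(2*7 - 1*50) = 24*(14 - 50) = 24*(-36) = -864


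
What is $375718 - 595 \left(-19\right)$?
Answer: $387023$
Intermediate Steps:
$375718 - 595 \left(-19\right) = 375718 - -11305 = 375718 + 11305 = 387023$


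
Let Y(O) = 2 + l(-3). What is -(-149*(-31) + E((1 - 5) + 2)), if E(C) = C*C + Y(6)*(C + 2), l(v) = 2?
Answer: -4623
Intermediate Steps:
Y(O) = 4 (Y(O) = 2 + 2 = 4)
E(C) = 8 + C**2 + 4*C (E(C) = C*C + 4*(C + 2) = C**2 + 4*(2 + C) = C**2 + (8 + 4*C) = 8 + C**2 + 4*C)
-(-149*(-31) + E((1 - 5) + 2)) = -(-149*(-31) + (8 + ((1 - 5) + 2)**2 + 4*((1 - 5) + 2))) = -(4619 + (8 + (-4 + 2)**2 + 4*(-4 + 2))) = -(4619 + (8 + (-2)**2 + 4*(-2))) = -(4619 + (8 + 4 - 8)) = -(4619 + 4) = -1*4623 = -4623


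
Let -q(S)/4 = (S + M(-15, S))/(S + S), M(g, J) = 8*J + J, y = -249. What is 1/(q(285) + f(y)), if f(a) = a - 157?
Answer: -1/426 ≈ -0.0023474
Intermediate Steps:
M(g, J) = 9*J
f(a) = -157 + a
q(S) = -20 (q(S) = -4*(S + 9*S)/(S + S) = -4*10*S/(2*S) = -4*10*S*1/(2*S) = -4*5 = -20)
1/(q(285) + f(y)) = 1/(-20 + (-157 - 249)) = 1/(-20 - 406) = 1/(-426) = -1/426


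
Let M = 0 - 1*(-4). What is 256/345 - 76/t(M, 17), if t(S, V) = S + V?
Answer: -2316/805 ≈ -2.8770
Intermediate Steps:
M = 4 (M = 0 + 4 = 4)
256/345 - 76/t(M, 17) = 256/345 - 76/(4 + 17) = 256*(1/345) - 76/21 = 256/345 - 76*1/21 = 256/345 - 76/21 = -2316/805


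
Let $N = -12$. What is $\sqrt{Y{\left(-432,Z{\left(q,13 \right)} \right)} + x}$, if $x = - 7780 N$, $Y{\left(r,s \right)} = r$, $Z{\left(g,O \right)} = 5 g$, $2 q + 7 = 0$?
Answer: $176 \sqrt{3} \approx 304.84$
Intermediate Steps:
$q = - \frac{7}{2}$ ($q = - \frac{7}{2} + \frac{1}{2} \cdot 0 = - \frac{7}{2} + 0 = - \frac{7}{2} \approx -3.5$)
$x = 93360$ ($x = \left(-7780\right) \left(-12\right) = 93360$)
$\sqrt{Y{\left(-432,Z{\left(q,13 \right)} \right)} + x} = \sqrt{-432 + 93360} = \sqrt{92928} = 176 \sqrt{3}$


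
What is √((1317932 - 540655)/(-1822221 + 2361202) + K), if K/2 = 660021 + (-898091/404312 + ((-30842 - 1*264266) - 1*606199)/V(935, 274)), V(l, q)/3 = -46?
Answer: √18837426217496038308768810900639/3759059384742 ≈ 1154.6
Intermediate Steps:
V(l, q) = -138 (V(l, q) = 3*(-46) = -138)
K = 18595096977701/13948764 (K = 2*(660021 + (-898091/404312 + ((-30842 - 1*264266) - 1*606199)/(-138))) = 2*(660021 + (-898091*1/404312 + ((-30842 - 264266) - 606199)*(-1/138))) = 2*(660021 + (-898091/404312 + (-295108 - 606199)*(-1/138))) = 2*(660021 + (-898091/404312 - 901307*(-1/138))) = 2*(660021 + (-898091/404312 + 901307/138)) = 2*(660021 + 182142649613/27897528) = 2*(18595096977701/27897528) = 18595096977701/13948764 ≈ 1.3331e+6)
√((1317932 - 540655)/(-1822221 + 2361202) + K) = √((1317932 - 540655)/(-1822221 + 2361202) + 18595096977701/13948764) = √(777277/538981 + 18595096977701/13948764) = √(10022414806191698309/7518118769484) = √18837426217496038308768810900639/3759059384742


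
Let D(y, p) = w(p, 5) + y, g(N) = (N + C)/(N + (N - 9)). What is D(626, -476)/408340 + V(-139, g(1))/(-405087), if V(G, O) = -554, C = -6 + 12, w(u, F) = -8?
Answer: 238282063/82706612790 ≈ 0.0028811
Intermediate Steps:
C = 6
g(N) = (6 + N)/(-9 + 2*N) (g(N) = (N + 6)/(N + (N - 9)) = (6 + N)/(N + (-9 + N)) = (6 + N)/(-9 + 2*N))
D(y, p) = -8 + y
D(626, -476)/408340 + V(-139, g(1))/(-405087) = (-8 + 626)/408340 - 554/(-405087) = 618*(1/408340) - 554*(-1/405087) = 309/204170 + 554/405087 = 238282063/82706612790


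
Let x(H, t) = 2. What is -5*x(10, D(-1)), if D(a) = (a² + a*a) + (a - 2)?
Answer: -10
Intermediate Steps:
D(a) = -2 + a + 2*a² (D(a) = (a² + a²) + (-2 + a) = 2*a² + (-2 + a) = -2 + a + 2*a²)
-5*x(10, D(-1)) = -5*2 = -10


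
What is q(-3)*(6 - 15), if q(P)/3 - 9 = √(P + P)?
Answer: -243 - 27*I*√6 ≈ -243.0 - 66.136*I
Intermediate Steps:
q(P) = 27 + 3*√2*√P (q(P) = 27 + 3*√(P + P) = 27 + 3*√(2*P) = 27 + 3*(√2*√P) = 27 + 3*√2*√P)
q(-3)*(6 - 15) = (27 + 3*√2*√(-3))*(6 - 15) = (27 + 3*√2*(I*√3))*(-9) = (27 + 3*I*√6)*(-9) = -243 - 27*I*√6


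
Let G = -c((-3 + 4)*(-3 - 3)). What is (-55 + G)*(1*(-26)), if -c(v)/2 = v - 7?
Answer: 2106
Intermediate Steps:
c(v) = 14 - 2*v (c(v) = -2*(v - 7) = -2*(-7 + v) = 14 - 2*v)
G = -26 (G = -(14 - 2*(-3 + 4)*(-3 - 3)) = -(14 - 2*(-6)) = -(14 + 12) = -1*26 = -26)
(-55 + G)*(1*(-26)) = (-55 - 26)*(1*(-26)) = -81*(-26) = 2106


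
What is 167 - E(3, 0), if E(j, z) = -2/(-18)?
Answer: 1502/9 ≈ 166.89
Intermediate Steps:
E(j, z) = ⅑ (E(j, z) = -2*(-1/18) = ⅑)
167 - E(3, 0) = 167 - 1*⅑ = 167 - ⅑ = 1502/9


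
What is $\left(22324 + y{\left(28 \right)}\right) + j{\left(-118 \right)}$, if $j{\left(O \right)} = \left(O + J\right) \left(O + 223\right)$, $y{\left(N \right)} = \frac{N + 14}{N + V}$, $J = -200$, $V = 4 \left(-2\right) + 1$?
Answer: $-11064$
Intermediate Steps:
$V = -7$ ($V = -8 + 1 = -7$)
$y{\left(N \right)} = \frac{14 + N}{-7 + N}$ ($y{\left(N \right)} = \frac{N + 14}{N - 7} = \frac{14 + N}{-7 + N}$)
$j{\left(O \right)} = \left(-200 + O\right) \left(223 + O\right)$ ($j{\left(O \right)} = \left(O - 200\right) \left(O + 223\right) = \left(-200 + O\right) \left(223 + O\right)$)
$\left(22324 + y{\left(28 \right)}\right) + j{\left(-118 \right)} = \left(22324 + \frac{14 + 28}{-7 + 28}\right) + \left(-44600 + \left(-118\right)^{2} + 23 \left(-118\right)\right) = \left(22324 + \frac{1}{21} \cdot 42\right) - 33390 = \left(22324 + 2\right) - 33390 = 22326 - 33390 = -11064$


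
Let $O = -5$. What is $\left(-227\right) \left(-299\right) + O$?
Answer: $67868$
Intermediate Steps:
$\left(-227\right) \left(-299\right) + O = \left(-227\right) \left(-299\right) - 5 = 67873 - 5 = 67868$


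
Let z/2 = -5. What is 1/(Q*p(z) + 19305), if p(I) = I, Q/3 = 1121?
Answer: -1/14325 ≈ -6.9808e-5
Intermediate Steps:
z = -10 (z = 2*(-5) = -10)
Q = 3363 (Q = 3*1121 = 3363)
1/(Q*p(z) + 19305) = 1/(3363*(-10) + 19305) = 1/(-33630 + 19305) = 1/(-14325) = -1/14325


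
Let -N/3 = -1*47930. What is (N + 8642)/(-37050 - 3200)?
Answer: -10888/2875 ≈ -3.7871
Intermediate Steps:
N = 143790 (N = -(-3)*47930 = -3*(-47930) = 143790)
(N + 8642)/(-37050 - 3200) = (143790 + 8642)/(-37050 - 3200) = 152432/(-40250) = 152432*(-1/40250) = -10888/2875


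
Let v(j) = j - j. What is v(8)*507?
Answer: 0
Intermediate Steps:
v(j) = 0
v(8)*507 = 0*507 = 0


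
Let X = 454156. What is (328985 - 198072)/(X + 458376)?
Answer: 130913/912532 ≈ 0.14346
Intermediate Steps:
(328985 - 198072)/(X + 458376) = (328985 - 198072)/(454156 + 458376) = 130913/912532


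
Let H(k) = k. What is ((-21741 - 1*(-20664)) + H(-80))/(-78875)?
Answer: 1157/78875 ≈ 0.014669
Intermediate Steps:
((-21741 - 1*(-20664)) + H(-80))/(-78875) = ((-21741 - 1*(-20664)) - 80)/(-78875) = ((-21741 + 20664) - 80)*(-1/78875) = (-1077 - 80)*(-1/78875) = -1157*(-1/78875) = 1157/78875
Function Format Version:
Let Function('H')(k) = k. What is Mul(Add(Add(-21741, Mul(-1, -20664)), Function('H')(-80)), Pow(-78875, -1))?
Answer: Rational(1157, 78875) ≈ 0.014669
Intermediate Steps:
Mul(Add(Add(-21741, Mul(-1, -20664)), Function('H')(-80)), Pow(-78875, -1)) = Mul(Add(Add(-21741, Mul(-1, -20664)), -80), Pow(-78875, -1)) = Mul(Add(Add(-21741, 20664), -80), Rational(-1, 78875)) = Mul(Add(-1077, -80), Rational(-1, 78875)) = Mul(-1157, Rational(-1, 78875)) = Rational(1157, 78875)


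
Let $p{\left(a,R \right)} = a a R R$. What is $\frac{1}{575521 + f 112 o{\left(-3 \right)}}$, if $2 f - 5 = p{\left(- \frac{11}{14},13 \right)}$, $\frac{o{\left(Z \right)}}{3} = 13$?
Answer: $\frac{7}{5700109} \approx 1.228 \cdot 10^{-6}$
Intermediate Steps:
$o{\left(Z \right)} = 39$ ($o{\left(Z \right)} = 3 \cdot 13 = 39$)
$p{\left(a,R \right)} = R^{2} a^{2}$ ($p{\left(a,R \right)} = a^{2} R R = R a^{2} R = R^{2} a^{2}$)
$f = \frac{21429}{392}$ ($f = \frac{5}{2} + \frac{13^{2} \left(- \frac{11}{14}\right)^{2}}{2} = \frac{5}{2} + \frac{169 \left(\left(-11\right) \frac{1}{14}\right)^{2}}{2} = \frac{5}{2} + \frac{169 \left(- \frac{11}{14}\right)^{2}}{2} = \frac{5}{2} + \frac{169 \cdot \frac{121}{196}}{2} = \frac{5}{2} + \frac{1}{2} \cdot \frac{20449}{196} = \frac{5}{2} + \frac{20449}{392} = \frac{21429}{392} \approx 54.666$)
$\frac{1}{575521 + f 112 o{\left(-3 \right)}} = \frac{1}{575521 + \frac{21429}{392} \cdot 112 \cdot 39} = \frac{1}{575521 + \frac{42858}{7} \cdot 39} = \frac{1}{575521 + \frac{1671462}{7}} = \frac{1}{\frac{5700109}{7}} = \frac{7}{5700109}$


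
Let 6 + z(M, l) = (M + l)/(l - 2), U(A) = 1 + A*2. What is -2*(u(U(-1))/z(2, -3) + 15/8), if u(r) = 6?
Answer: -195/116 ≈ -1.6810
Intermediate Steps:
U(A) = 1 + 2*A
z(M, l) = -6 + (M + l)/(-2 + l) (z(M, l) = -6 + (M + l)/(l - 2) = -6 + (M + l)/(-2 + l))
-2*(u(U(-1))/z(2, -3) + 15/8) = -2*(6/(((12 + 2 - 5*(-3))/(-2 - 3))) + 15/8) = -2*(6/(((12 + 2 + 15)/(-5))) + 15*(1/8)) = -2*(6/((-1/5*29)) + 15/8) = -2*(6/(-29/5) + 15/8) = -2*(6*(-5/29) + 15/8) = -2*(-30/29 + 15/8) = -2*195/232 = -195/116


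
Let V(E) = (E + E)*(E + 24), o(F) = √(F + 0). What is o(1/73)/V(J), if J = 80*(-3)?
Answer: √73/7568640 ≈ 1.1289e-6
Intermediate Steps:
o(F) = √F
J = -240
V(E) = 2*E*(24 + E) (V(E) = (2*E)*(24 + E) = 2*E*(24 + E))
o(1/73)/V(J) = √(1/73)/((2*(-240)*(24 - 240))) = √(1/73)/((2*(-240)*(-216))) = (√73/73)/103680 = (√73/73)*(1/103680) = √73/7568640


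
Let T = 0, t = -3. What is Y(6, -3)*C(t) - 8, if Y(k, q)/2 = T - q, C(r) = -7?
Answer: -50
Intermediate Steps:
Y(k, q) = -2*q (Y(k, q) = 2*(0 - q) = 2*(-q) = -2*q)
Y(6, -3)*C(t) - 8 = -2*(-3)*(-7) - 8 = 6*(-7) - 8 = -42 - 8 = -50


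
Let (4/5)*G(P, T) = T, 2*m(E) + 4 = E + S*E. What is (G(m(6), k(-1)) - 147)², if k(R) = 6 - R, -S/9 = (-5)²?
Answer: 305809/16 ≈ 19113.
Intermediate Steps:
S = -225 (S = -9*(-5)² = -9*25 = -225)
m(E) = -2 - 112*E (m(E) = -2 + (E - 225*E)/2 = -2 + (-224*E)/2 = -2 - 112*E)
G(P, T) = 5*T/4
(G(m(6), k(-1)) - 147)² = (5*(6 - 1*(-1))/4 - 147)² = (5*(6 + 1)/4 - 147)² = ((5/4)*7 - 147)² = (35/4 - 147)² = (-553/4)² = 305809/16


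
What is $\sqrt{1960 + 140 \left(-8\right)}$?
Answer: $2 \sqrt{210} \approx 28.983$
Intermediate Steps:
$\sqrt{1960 + 140 \left(-8\right)} = \sqrt{1960 - 1120} = \sqrt{840} = 2 \sqrt{210}$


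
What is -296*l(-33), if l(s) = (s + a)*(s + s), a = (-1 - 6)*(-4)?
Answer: -97680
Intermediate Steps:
a = 28 (a = -7*(-4) = 28)
l(s) = 2*s*(28 + s) (l(s) = (s + 28)*(s + s) = (28 + s)*(2*s) = 2*s*(28 + s))
-296*l(-33) = -592*(-33)*(28 - 33) = -592*(-33)*(-5) = -296*330 = -97680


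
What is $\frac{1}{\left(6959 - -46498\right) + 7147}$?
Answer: $\frac{1}{60604} \approx 1.6501 \cdot 10^{-5}$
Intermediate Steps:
$\frac{1}{\left(6959 - -46498\right) + 7147} = \frac{1}{\left(6959 + 46498\right) + 7147} = \frac{1}{53457 + 7147} = \frac{1}{60604}$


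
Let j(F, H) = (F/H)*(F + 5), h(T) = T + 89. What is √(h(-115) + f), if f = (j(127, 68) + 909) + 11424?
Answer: √3627970/17 ≈ 112.04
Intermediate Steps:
h(T) = 89 + T
j(F, H) = F*(5 + F)/H (j(F, H) = (F/H)*(5 + F) = F*(5 + F)/H)
f = 213852/17 (f = (127*(5 + 127)/68 + 909) + 11424 = (127*(1/68)*132 + 909) + 11424 = (4191/17 + 909) + 11424 = 19644/17 + 11424 = 213852/17 ≈ 12580.)
√(h(-115) + f) = √((89 - 115) + 213852/17) = √(-26 + 213852/17) = √(213410/17) = √3627970/17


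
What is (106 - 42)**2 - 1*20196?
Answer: -16100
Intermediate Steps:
(106 - 42)**2 - 1*20196 = 64**2 - 20196 = 4096 - 20196 = -16100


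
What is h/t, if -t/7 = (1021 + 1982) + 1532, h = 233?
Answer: -233/31745 ≈ -0.0073397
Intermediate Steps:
t = -31745 (t = -7*((1021 + 1982) + 1532) = -7*(3003 + 1532) = -7*4535 = -31745)
h/t = 233/(-31745) = 233*(-1/31745) = -233/31745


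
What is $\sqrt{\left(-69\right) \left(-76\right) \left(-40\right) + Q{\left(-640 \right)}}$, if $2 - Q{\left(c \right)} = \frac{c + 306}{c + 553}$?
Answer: $\frac{8 i \sqrt{24807615}}{87} \approx 458.0 i$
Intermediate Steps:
$Q{\left(c \right)} = 2 - \frac{306 + c}{553 + c}$ ($Q{\left(c \right)} = 2 - \frac{c + 306}{c + 553} = 2 - \frac{306 + c}{553 + c}$)
$\sqrt{\left(-69\right) \left(-76\right) \left(-40\right) + Q{\left(-640 \right)}} = \sqrt{\left(-69\right) \left(-76\right) \left(-40\right) + \frac{800 - 640}{553 - 640}} = \sqrt{5244 \left(-40\right) + \frac{1}{-87} \cdot 160} = \sqrt{-209760 - \frac{160}{87}} = \sqrt{- \frac{18249280}{87}} = \frac{8 i \sqrt{24807615}}{87}$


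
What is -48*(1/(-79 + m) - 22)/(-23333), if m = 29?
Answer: -26424/583325 ≈ -0.045299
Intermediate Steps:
-48*(1/(-79 + m) - 22)/(-23333) = -48*(1/(-79 + 29) - 22)/(-23333) = -48*(1/(-50) - 22)*(-1/23333) = -48*(-1/50 - 22)*(-1/23333) = -48*(-1101/50)*(-1/23333) = (26424/25)*(-1/23333) = -26424/583325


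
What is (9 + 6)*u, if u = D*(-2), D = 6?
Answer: -180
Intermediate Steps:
u = -12 (u = 6*(-2) = -12)
(9 + 6)*u = (9 + 6)*(-12) = 15*(-12) = -180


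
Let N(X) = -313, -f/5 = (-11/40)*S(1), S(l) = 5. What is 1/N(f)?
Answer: -1/313 ≈ -0.0031949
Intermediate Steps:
f = 55/8 (f = -5*(-11/40)*5 = -5*(-11*1/40)*5 = -(-11)*5/8 = -5*(-11/8) = 55/8 ≈ 6.8750)
1/N(f) = 1/(-313) = -1/313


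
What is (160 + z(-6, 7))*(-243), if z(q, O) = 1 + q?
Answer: -37665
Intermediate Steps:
(160 + z(-6, 7))*(-243) = (160 + (1 - 6))*(-243) = (160 - 5)*(-243) = 155*(-243) = -37665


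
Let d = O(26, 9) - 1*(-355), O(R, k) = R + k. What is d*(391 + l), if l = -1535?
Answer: -446160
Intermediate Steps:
d = 390 (d = (26 + 9) - 1*(-355) = 35 + 355 = 390)
d*(391 + l) = 390*(391 - 1535) = 390*(-1144) = -446160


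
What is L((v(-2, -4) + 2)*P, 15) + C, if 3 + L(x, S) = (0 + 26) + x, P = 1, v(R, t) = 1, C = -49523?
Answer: -49497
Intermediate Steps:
L(x, S) = 23 + x (L(x, S) = -3 + ((0 + 26) + x) = -3 + (26 + x) = 23 + x)
L((v(-2, -4) + 2)*P, 15) + C = (23 + (1 + 2)*1) - 49523 = (23 + 3*1) - 49523 = (23 + 3) - 49523 = 26 - 49523 = -49497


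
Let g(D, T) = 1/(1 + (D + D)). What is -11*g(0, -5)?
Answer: -11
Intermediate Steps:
g(D, T) = 1/(1 + 2*D)
-11*g(0, -5) = -11/(1 + 2*0) = -11/(1 + 0) = -11/1 = -11*1 = -11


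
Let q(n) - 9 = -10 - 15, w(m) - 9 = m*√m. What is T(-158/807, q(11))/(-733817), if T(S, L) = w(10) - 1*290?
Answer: 281/733817 - 10*√10/733817 ≈ 0.00033984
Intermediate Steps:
w(m) = 9 + m^(3/2) (w(m) = 9 + m*√m = 9 + m^(3/2))
q(n) = -16 (q(n) = 9 + (-10 - 15) = 9 - 25 = -16)
T(S, L) = -281 + 10*√10 (T(S, L) = (9 + 10^(3/2)) - 1*290 = (9 + 10*√10) - 290 = -281 + 10*√10)
T(-158/807, q(11))/(-733817) = (-281 + 10*√10)/(-733817) = (-281 + 10*√10)*(-1/733817) = 281/733817 - 10*√10/733817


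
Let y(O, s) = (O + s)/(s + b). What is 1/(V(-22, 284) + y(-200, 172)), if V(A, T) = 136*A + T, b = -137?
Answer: -5/13544 ≈ -0.00036917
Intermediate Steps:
y(O, s) = (O + s)/(-137 + s) (y(O, s) = (O + s)/(s - 137) = (O + s)/(-137 + s))
V(A, T) = T + 136*A
1/(V(-22, 284) + y(-200, 172)) = 1/((284 + 136*(-22)) + (-200 + 172)/(-137 + 172)) = 1/((284 - 2992) - 28/35) = 1/(-2708 + (1/35)*(-28)) = 1/(-2708 - 4/5) = 1/(-13544/5) = -5/13544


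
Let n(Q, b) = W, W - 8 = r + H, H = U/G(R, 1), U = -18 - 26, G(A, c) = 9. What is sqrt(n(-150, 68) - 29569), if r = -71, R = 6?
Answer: 2*I*sqrt(66683)/3 ≈ 172.15*I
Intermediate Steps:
U = -44
H = -44/9 ≈ -4.8889
W = -611/9 (W = 8 + (-71 - 44/9) = 8 - 683/9 = -611/9 ≈ -67.889)
n(Q, b) = -611/9
sqrt(n(-150, 68) - 29569) = sqrt(-611/9 - 29569) = sqrt(-266732/9) = 2*I*sqrt(66683)/3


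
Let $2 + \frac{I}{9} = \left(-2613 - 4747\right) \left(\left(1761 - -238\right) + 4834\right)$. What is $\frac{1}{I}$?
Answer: $- \frac{1}{452617938} \approx -2.2094 \cdot 10^{-9}$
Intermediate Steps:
$I = -452617938$ ($I = -18 + 9 \left(-2613 - 4747\right) \left(\left(1761 - -238\right) + 4834\right) = -18 + 9 \left(- 7360 \left(\left(1761 + 238\right) + 4834\right)\right) = -18 + 9 \left(- 7360 \left(1999 + 4834\right)\right) = -18 + 9 \left(\left(-7360\right) 6833\right) = -18 + 9 \left(-50290880\right) = -18 - 452617920 = -452617938$)
$\frac{1}{I} = \frac{1}{-452617938} = - \frac{1}{452617938}$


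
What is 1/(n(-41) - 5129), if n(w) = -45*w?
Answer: -1/3284 ≈ -0.00030451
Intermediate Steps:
1/(n(-41) - 5129) = 1/(-45*(-41) - 5129) = 1/(1845 - 5129) = 1/(-3284) = -1/3284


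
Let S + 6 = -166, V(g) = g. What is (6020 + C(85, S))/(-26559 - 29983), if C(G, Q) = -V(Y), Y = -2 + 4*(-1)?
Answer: -3013/28271 ≈ -0.10658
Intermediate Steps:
Y = -6 (Y = -2 - 4 = -6)
S = -172 (S = -6 - 166 = -172)
C(G, Q) = 6 (C(G, Q) = -1*(-6) = 6)
(6020 + C(85, S))/(-26559 - 29983) = (6020 + 6)/(-26559 - 29983) = 6026/(-56542) = 6026*(-1/56542) = -3013/28271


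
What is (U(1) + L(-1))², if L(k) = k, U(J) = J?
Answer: 0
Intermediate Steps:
(U(1) + L(-1))² = (1 - 1)² = 0² = 0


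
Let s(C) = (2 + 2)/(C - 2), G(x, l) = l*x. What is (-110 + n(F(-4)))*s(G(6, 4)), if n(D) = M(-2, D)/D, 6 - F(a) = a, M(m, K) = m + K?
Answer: -1092/55 ≈ -19.855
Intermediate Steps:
M(m, K) = K + m
F(a) = 6 - a
n(D) = (-2 + D)/D (n(D) = (D - 2)/D = (-2 + D)/D)
s(C) = 4/(-2 + C)
(-110 + n(F(-4)))*s(G(6, 4)) = (-110 + (-2 + (6 - 1*(-4)))/(6 - 1*(-4)))*(4/(-2 + 4*6)) = (-110 + (-2 + (6 + 4))/(6 + 4))*(4/(-2 + 24)) = (-110 + (-2 + 10)/10)*(4/22) = (-110 + (1/10)*8)*(4*(1/22)) = (-110 + 4/5)*(2/11) = -546/5*2/11 = -1092/55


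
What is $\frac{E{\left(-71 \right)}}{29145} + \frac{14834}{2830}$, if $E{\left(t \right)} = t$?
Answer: $\frac{8642720}{1649607} \approx 5.2393$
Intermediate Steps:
$\frac{E{\left(-71 \right)}}{29145} + \frac{14834}{2830} = - \frac{71}{29145} + \frac{14834}{2830} = \left(-71\right) \frac{1}{29145} + 14834 \cdot \frac{1}{2830} = - \frac{71}{29145} + \frac{7417}{1415} = \frac{8642720}{1649607}$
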